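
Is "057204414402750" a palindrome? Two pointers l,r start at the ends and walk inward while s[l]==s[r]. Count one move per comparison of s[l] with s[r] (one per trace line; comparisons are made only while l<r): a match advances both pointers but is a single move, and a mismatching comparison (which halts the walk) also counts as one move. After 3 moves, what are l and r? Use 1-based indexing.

l=1 r=15: '0'=='0', l++,r--
l=2 r=14: '5'=='5', l++,r--
l=3 r=13: '7'=='7', l++,r--

l=4, r=12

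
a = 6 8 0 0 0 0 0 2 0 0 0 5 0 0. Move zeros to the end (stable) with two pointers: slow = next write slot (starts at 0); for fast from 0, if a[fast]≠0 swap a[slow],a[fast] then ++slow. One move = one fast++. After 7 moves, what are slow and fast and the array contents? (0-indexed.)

slow=0 fast=0: a[fast]=6≠0 swap→a[0]=6, slow++,fast++
slow=1 fast=1: a[fast]=8≠0 swap→a[1]=8, slow++,fast++
slow=2 fast=2: a[fast]=0, fast++
slow=2 fast=3: a[fast]=0, fast++
slow=2 fast=4: a[fast]=0, fast++
slow=2 fast=5: a[fast]=0, fast++
slow=2 fast=6: a[fast]=0, fast++

slow=2, fast=7, a=[6, 8, 0, 0, 0, 0, 0, 2, 0, 0, 0, 5, 0, 0]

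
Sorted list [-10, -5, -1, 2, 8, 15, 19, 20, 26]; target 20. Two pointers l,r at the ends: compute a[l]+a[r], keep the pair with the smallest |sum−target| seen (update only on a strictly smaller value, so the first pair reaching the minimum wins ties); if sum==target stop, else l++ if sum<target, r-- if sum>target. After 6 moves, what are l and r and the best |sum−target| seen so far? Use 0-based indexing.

l=0 r=8: -10+26=16 d=4 *, l++
l=1 r=8: -5+26=21 d=1 *, r--
l=1 r=7: -5+20=15 d=5, l++
l=2 r=7: -1+20=19 d=1, l++
l=3 r=7: 2+20=22 d=2, r--
l=3 r=6: 2+19=21 d=1, r--

l=3, r=5, best |Δ|=1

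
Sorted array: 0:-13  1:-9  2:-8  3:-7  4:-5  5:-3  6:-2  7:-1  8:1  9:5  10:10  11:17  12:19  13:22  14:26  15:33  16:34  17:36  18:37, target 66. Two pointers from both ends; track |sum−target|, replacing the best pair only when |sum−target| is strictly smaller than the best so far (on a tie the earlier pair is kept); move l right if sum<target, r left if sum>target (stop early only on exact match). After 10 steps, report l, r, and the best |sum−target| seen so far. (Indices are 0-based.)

[0,18] -13+37=24 d=42 * → l++
[1,18] -9+37=28 d=38 * → l++
[2,18] -8+37=29 d=37 * → l++
[3,18] -7+37=30 d=36 * → l++
[4,18] -5+37=32 d=34 * → l++
[5,18] -3+37=34 d=32 * → l++
[6,18] -2+37=35 d=31 * → l++
[7,18] -1+37=36 d=30 * → l++
[8,18] 1+37=38 d=28 * → l++
[9,18] 5+37=42 d=24 * → l++

l=10, r=18, best |Δ|=24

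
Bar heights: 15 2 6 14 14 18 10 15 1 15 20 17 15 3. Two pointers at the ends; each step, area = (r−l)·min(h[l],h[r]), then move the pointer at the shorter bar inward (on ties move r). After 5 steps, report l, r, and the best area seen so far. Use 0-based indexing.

l=3, r=11, best area=180

[0,13] min(15,3)*13=39 best=39 * → r--
[0,12] min(15,15)*12=180 best=180 * → r--
[0,11] min(15,17)*11=165 best=180 → l++
[1,11] min(2,17)*10=20 best=180 → l++
[2,11] min(6,17)*9=54 best=180 → l++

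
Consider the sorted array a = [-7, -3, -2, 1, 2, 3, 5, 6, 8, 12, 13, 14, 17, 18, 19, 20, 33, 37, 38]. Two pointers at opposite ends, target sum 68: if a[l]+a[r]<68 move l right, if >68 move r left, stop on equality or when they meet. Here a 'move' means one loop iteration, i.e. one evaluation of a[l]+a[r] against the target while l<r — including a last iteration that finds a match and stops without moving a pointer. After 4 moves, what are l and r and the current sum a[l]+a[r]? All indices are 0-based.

l=0 r=18: -7+38=31 <68, l++
l=1 r=18: -3+38=35 <68, l++
l=2 r=18: -2+38=36 <68, l++
l=3 r=18: 1+38=39 <68, l++

l=4, r=18, sum=40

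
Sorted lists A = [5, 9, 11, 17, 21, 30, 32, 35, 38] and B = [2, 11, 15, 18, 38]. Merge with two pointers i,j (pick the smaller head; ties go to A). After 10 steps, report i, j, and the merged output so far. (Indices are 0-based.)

i=6, j=4, merged so far=[2, 5, 9, 11, 11, 15, 17, 18, 21, 30]

i=0 j=0: A[i]=5>B[j]=2 take 2, j++
i=0 j=1: A[i]=5<=B[j]=11 take 5, i++
i=1 j=1: A[i]=9<=B[j]=11 take 9, i++
i=2 j=1: A[i]=11<=B[j]=11 take 11, i++
i=3 j=1: A[i]=17>B[j]=11 take 11, j++
i=3 j=2: A[i]=17>B[j]=15 take 15, j++
i=3 j=3: A[i]=17<=B[j]=18 take 17, i++
i=4 j=3: A[i]=21>B[j]=18 take 18, j++
i=4 j=4: A[i]=21<=B[j]=38 take 21, i++
i=5 j=4: A[i]=30<=B[j]=38 take 30, i++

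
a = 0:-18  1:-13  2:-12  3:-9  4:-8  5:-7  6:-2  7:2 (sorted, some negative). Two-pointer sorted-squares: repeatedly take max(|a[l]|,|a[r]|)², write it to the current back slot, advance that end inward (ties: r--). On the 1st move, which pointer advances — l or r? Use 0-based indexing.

l

[0,7] |-18|>|2| out[7]=324 → l++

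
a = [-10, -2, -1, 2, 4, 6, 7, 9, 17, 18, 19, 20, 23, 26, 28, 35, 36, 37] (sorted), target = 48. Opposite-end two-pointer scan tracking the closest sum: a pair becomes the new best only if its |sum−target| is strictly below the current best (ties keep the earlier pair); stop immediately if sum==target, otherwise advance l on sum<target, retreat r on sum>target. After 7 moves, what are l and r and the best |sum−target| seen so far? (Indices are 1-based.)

l=1 r=18: -10+37=27 d=21 *, l++
l=2 r=18: -2+37=35 d=13 *, l++
l=3 r=18: -1+37=36 d=12 *, l++
l=4 r=18: 2+37=39 d=9 *, l++
l=5 r=18: 4+37=41 d=7 *, l++
l=6 r=18: 6+37=43 d=5 *, l++
l=7 r=18: 7+37=44 d=4 *, l++

l=8, r=18, best |Δ|=4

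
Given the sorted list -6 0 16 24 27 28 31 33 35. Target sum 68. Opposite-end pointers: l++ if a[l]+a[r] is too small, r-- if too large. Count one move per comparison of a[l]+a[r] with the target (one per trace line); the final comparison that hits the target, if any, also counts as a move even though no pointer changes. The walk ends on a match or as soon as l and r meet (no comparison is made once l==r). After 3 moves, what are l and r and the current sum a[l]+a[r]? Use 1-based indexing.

l=4, r=9, sum=59

[1,9] -6+35=29 <68 → l++
[2,9] 0+35=35 <68 → l++
[3,9] 16+35=51 <68 → l++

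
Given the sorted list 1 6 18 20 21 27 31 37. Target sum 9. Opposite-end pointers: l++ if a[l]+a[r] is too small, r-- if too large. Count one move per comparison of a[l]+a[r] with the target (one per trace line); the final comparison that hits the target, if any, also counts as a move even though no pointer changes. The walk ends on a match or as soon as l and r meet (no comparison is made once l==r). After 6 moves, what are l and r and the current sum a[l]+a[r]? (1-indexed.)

l=1 r=8: 1+37=38 >9, r--
l=1 r=7: 1+31=32 >9, r--
l=1 r=6: 1+27=28 >9, r--
l=1 r=5: 1+21=22 >9, r--
l=1 r=4: 1+20=21 >9, r--
l=1 r=3: 1+18=19 >9, r--

l=1, r=2, sum=7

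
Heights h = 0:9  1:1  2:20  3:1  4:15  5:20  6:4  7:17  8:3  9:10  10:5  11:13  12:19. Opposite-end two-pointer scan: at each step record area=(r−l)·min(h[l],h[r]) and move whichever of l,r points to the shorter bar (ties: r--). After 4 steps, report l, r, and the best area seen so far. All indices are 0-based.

l=2, r=10, best area=190

[0,12] min(9,19)*12=108 best=108 * → l++
[1,12] min(1,19)*11=11 best=108 → l++
[2,12] min(20,19)*10=190 best=190 * → r--
[2,11] min(20,13)*9=117 best=190 → r--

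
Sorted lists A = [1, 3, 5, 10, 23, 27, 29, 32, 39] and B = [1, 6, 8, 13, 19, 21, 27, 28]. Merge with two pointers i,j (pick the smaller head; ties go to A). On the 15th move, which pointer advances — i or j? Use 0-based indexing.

i

[i=0,j=0] A[i]=1<=B[j]=1 take 1 → i++
[i=1,j=0] A[i]=3>B[j]=1 take 1 → j++
[i=1,j=1] A[i]=3<=B[j]=6 take 3 → i++
[i=2,j=1] A[i]=5<=B[j]=6 take 5 → i++
[i=3,j=1] A[i]=10>B[j]=6 take 6 → j++
[i=3,j=2] A[i]=10>B[j]=8 take 8 → j++
[i=3,j=3] A[i]=10<=B[j]=13 take 10 → i++
[i=4,j=3] A[i]=23>B[j]=13 take 13 → j++
[i=4,j=4] A[i]=23>B[j]=19 take 19 → j++
[i=4,j=5] A[i]=23>B[j]=21 take 21 → j++
[i=4,j=6] A[i]=23<=B[j]=27 take 23 → i++
[i=5,j=6] A[i]=27<=B[j]=27 take 27 → i++
[i=6,j=6] A[i]=29>B[j]=27 take 27 → j++
[i=6,j=7] A[i]=29>B[j]=28 take 28 → j++
[i=6,j=8] B done, take A[i]=29 → i++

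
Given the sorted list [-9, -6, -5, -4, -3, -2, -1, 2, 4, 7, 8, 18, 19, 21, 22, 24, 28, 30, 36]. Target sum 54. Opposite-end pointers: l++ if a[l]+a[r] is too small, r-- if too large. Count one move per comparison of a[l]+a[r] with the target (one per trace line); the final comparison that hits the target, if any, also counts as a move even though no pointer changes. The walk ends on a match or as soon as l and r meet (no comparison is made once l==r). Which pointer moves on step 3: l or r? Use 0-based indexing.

l=0 r=18: -9+36=27 <54, l++
l=1 r=18: -6+36=30 <54, l++
l=2 r=18: -5+36=31 <54, l++

l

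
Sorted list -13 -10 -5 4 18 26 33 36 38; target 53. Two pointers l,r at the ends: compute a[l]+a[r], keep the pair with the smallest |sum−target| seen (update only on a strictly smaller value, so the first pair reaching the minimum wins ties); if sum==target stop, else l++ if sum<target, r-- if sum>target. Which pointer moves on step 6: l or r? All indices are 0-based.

r

l=0 r=8: -13+38=25 d=28 *, l++
l=1 r=8: -10+38=28 d=25 *, l++
l=2 r=8: -5+38=33 d=20 *, l++
l=3 r=8: 4+38=42 d=11 *, l++
l=4 r=8: 18+38=56 d=3 *, r--
l=4 r=7: 18+36=54 d=1 *, r--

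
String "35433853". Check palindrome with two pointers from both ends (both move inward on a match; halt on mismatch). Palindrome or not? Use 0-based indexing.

[0,7] '3'=='3' → l++,r--
[1,6] '5'=='5' → l++,r--
[2,5] '4'!='8' → stop

not a palindrome (mismatch at 2,5)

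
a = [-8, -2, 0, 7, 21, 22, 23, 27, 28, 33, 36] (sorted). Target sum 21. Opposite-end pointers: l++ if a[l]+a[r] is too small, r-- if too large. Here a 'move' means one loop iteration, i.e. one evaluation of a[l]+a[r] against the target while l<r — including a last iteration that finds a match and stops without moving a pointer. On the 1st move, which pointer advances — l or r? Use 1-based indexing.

l=1 r=11: -8+36=28 >21, r--

r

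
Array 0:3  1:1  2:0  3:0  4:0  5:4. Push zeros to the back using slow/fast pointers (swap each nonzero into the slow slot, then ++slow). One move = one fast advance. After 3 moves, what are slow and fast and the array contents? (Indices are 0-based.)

slow=2, fast=3, a=[3, 1, 0, 0, 0, 4]

(s=0,f=0) a[fast]=3≠0 swap→a[0]=3 → slow++,fast++
(s=1,f=1) a[fast]=1≠0 swap→a[1]=1 → slow++,fast++
(s=2,f=2) a[fast]=0 → fast++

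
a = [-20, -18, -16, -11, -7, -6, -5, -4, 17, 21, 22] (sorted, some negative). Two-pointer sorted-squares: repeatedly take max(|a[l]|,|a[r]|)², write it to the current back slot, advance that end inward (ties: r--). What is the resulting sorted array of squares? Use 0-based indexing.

[0,10] |-20|<=|22| out[10]=484 → r--
[0,9] |-20|<=|21| out[9]=441 → r--
[0,8] |-20|>|17| out[8]=400 → l++
[1,8] |-18|>|17| out[7]=324 → l++
[2,8] |-16|<=|17| out[6]=289 → r--
[2,7] |-16|>|-4| out[5]=256 → l++
[3,7] |-11|>|-4| out[4]=121 → l++
[4,7] |-7|>|-4| out[3]=49 → l++
[5,7] |-6|>|-4| out[2]=36 → l++
[6,7] |-5|>|-4| out[1]=25 → l++
[7,7] |-4|<=|-4| out[0]=16 → r--

[16, 25, 36, 49, 121, 256, 289, 324, 400, 441, 484]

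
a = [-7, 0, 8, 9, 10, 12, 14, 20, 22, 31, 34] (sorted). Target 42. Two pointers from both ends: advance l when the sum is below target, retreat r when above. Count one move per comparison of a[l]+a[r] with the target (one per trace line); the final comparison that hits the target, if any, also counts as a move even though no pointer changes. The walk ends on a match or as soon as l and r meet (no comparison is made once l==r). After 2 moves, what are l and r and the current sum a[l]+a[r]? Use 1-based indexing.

[1,11] -7+34=27 <42 → l++
[2,11] 0+34=34 <42 → l++

l=3, r=11, sum=42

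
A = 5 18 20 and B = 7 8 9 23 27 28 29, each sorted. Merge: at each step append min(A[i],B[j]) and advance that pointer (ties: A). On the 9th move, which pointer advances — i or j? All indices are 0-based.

j

i=0 j=0: A[i]=5<=B[j]=7 take 5, i++
i=1 j=0: A[i]=18>B[j]=7 take 7, j++
i=1 j=1: A[i]=18>B[j]=8 take 8, j++
i=1 j=2: A[i]=18>B[j]=9 take 9, j++
i=1 j=3: A[i]=18<=B[j]=23 take 18, i++
i=2 j=3: A[i]=20<=B[j]=23 take 20, i++
i=3 j=3: A done, take B[j]=23, j++
i=3 j=4: A done, take B[j]=27, j++
i=3 j=5: A done, take B[j]=28, j++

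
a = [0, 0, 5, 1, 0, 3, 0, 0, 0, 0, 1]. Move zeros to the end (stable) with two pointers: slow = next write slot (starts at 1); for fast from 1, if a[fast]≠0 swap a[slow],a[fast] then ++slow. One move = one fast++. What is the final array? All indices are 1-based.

[5, 1, 3, 1, 0, 0, 0, 0, 0, 0, 0]

(s=1,f=1) a[fast]=0 → fast++
(s=1,f=2) a[fast]=0 → fast++
(s=1,f=3) a[fast]=5≠0 swap→a[1]=5 → slow++,fast++
(s=2,f=4) a[fast]=1≠0 swap→a[2]=1 → slow++,fast++
(s=3,f=5) a[fast]=0 → fast++
(s=3,f=6) a[fast]=3≠0 swap→a[3]=3 → slow++,fast++
(s=4,f=7) a[fast]=0 → fast++
(s=4,f=8) a[fast]=0 → fast++
(s=4,f=9) a[fast]=0 → fast++
(s=4,f=10) a[fast]=0 → fast++
(s=4,f=11) a[fast]=1≠0 swap→a[4]=1 → slow++,fast++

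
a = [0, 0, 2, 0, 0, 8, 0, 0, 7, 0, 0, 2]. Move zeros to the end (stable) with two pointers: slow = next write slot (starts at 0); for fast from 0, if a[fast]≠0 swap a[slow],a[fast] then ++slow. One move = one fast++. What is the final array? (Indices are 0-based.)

slow=0 fast=0: a[fast]=0, fast++
slow=0 fast=1: a[fast]=0, fast++
slow=0 fast=2: a[fast]=2≠0 swap→a[0]=2, slow++,fast++
slow=1 fast=3: a[fast]=0, fast++
slow=1 fast=4: a[fast]=0, fast++
slow=1 fast=5: a[fast]=8≠0 swap→a[1]=8, slow++,fast++
slow=2 fast=6: a[fast]=0, fast++
slow=2 fast=7: a[fast]=0, fast++
slow=2 fast=8: a[fast]=7≠0 swap→a[2]=7, slow++,fast++
slow=3 fast=9: a[fast]=0, fast++
slow=3 fast=10: a[fast]=0, fast++
slow=3 fast=11: a[fast]=2≠0 swap→a[3]=2, slow++,fast++

[2, 8, 7, 2, 0, 0, 0, 0, 0, 0, 0, 0]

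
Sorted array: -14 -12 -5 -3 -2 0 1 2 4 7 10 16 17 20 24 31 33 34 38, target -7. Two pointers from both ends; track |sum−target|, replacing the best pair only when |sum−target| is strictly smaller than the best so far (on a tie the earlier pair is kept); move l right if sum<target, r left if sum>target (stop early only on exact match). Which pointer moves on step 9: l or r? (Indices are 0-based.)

l=0 r=18: -14+38=24 d=31 *, r--
l=0 r=17: -14+34=20 d=27 *, r--
l=0 r=16: -14+33=19 d=26 *, r--
l=0 r=15: -14+31=17 d=24 *, r--
l=0 r=14: -14+24=10 d=17 *, r--
l=0 r=13: -14+20=6 d=13 *, r--
l=0 r=12: -14+17=3 d=10 *, r--
l=0 r=11: -14+16=2 d=9 *, r--
l=0 r=10: -14+10=-4 d=3 *, r--

r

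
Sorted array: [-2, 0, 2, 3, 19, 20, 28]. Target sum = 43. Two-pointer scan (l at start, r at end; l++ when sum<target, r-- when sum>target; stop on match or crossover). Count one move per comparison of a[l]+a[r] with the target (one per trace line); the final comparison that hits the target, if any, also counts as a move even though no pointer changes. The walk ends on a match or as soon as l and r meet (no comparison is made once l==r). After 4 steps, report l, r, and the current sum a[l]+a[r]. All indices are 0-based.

l=0 r=6: -2+28=26 <43, l++
l=1 r=6: 0+28=28 <43, l++
l=2 r=6: 2+28=30 <43, l++
l=3 r=6: 3+28=31 <43, l++

l=4, r=6, sum=47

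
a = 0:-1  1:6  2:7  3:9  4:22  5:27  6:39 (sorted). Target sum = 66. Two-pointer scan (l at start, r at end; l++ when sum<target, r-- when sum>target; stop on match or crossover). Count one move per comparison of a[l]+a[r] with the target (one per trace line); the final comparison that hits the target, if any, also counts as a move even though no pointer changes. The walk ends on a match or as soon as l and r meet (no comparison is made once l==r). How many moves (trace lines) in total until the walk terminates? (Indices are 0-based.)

6 moves

l=0 r=6: -1+39=38 <66, l++
l=1 r=6: 6+39=45 <66, l++
l=2 r=6: 7+39=46 <66, l++
l=3 r=6: 9+39=48 <66, l++
l=4 r=6: 22+39=61 <66, l++
l=5 r=6: 27+39=66, found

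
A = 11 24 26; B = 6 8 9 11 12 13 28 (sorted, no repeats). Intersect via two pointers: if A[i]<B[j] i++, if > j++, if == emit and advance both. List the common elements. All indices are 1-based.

i=1 j=1: 11>6, j++
i=1 j=2: 11>8, j++
i=1 j=3: 11>9, j++
i=1 j=4: 11==11 emit, i++,j++
i=2 j=5: 24>12, j++
i=2 j=6: 24>13, j++
i=2 j=7: 24<28, i++
i=3 j=7: 26<28, i++

intersection = [11]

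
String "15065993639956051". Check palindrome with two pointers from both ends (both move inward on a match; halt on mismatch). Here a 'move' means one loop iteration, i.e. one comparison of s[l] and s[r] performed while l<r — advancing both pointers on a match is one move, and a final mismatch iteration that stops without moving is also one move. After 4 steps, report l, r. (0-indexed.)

l=4, r=12

[0,16] '1'=='1' → l++,r--
[1,15] '5'=='5' → l++,r--
[2,14] '0'=='0' → l++,r--
[3,13] '6'=='6' → l++,r--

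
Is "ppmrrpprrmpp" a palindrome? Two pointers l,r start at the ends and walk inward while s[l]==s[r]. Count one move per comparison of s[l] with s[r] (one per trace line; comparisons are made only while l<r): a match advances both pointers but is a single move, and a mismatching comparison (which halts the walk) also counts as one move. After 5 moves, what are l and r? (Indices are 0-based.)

l=5, r=6

[0,11] 'p'=='p' → l++,r--
[1,10] 'p'=='p' → l++,r--
[2,9] 'm'=='m' → l++,r--
[3,8] 'r'=='r' → l++,r--
[4,7] 'r'=='r' → l++,r--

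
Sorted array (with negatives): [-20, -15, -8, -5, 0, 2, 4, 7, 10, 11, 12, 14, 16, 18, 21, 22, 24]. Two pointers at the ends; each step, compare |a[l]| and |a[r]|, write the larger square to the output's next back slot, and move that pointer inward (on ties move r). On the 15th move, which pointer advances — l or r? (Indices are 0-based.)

r

[0,16] |-20|<=|24| out[16]=576 → r--
[0,15] |-20|<=|22| out[15]=484 → r--
[0,14] |-20|<=|21| out[14]=441 → r--
[0,13] |-20|>|18| out[13]=400 → l++
[1,13] |-15|<=|18| out[12]=324 → r--
[1,12] |-15|<=|16| out[11]=256 → r--
[1,11] |-15|>|14| out[10]=225 → l++
[2,11] |-8|<=|14| out[9]=196 → r--
[2,10] |-8|<=|12| out[8]=144 → r--
[2,9] |-8|<=|11| out[7]=121 → r--
[2,8] |-8|<=|10| out[6]=100 → r--
[2,7] |-8|>|7| out[5]=64 → l++
[3,7] |-5|<=|7| out[4]=49 → r--
[3,6] |-5|>|4| out[3]=25 → l++
[4,6] |0|<=|4| out[2]=16 → r--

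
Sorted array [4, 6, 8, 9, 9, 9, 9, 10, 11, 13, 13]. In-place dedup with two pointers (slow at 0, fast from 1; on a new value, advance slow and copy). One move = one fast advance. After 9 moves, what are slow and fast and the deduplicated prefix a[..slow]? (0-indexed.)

slow=0 fast=1: a[fast]=6≠a[slow]=4 write a[1]=6, slow++,fast++
slow=1 fast=2: a[fast]=8≠a[slow]=6 write a[2]=8, slow++,fast++
slow=2 fast=3: a[fast]=9≠a[slow]=8 write a[3]=9, slow++,fast++
slow=3 fast=4: a[fast]=9=a[slow] dup, fast++
slow=3 fast=5: a[fast]=9=a[slow] dup, fast++
slow=3 fast=6: a[fast]=9=a[slow] dup, fast++
slow=3 fast=7: a[fast]=10≠a[slow]=9 write a[4]=10, slow++,fast++
slow=4 fast=8: a[fast]=11≠a[slow]=10 write a[5]=11, slow++,fast++
slow=5 fast=9: a[fast]=13≠a[slow]=11 write a[6]=13, slow++,fast++

slow=6, fast=10, prefix=[4, 6, 8, 9, 10, 11, 13]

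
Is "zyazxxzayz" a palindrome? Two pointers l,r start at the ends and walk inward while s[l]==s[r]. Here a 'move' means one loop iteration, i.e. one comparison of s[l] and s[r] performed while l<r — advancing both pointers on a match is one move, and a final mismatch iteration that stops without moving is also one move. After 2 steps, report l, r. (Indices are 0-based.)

l=2, r=7

l=0 r=9: 'z'=='z', l++,r--
l=1 r=8: 'y'=='y', l++,r--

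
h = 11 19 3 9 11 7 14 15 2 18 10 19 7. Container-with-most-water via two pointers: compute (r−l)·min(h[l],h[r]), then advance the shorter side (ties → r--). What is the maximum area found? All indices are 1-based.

max area = 190

l=1 r=13: min(11,7)*12=84 best=84 *, r--
l=1 r=12: min(11,19)*11=121 best=121 *, l++
l=2 r=12: min(19,19)*10=190 best=190 *, r--
l=2 r=11: min(19,10)*9=90 best=190, r--
l=2 r=10: min(19,18)*8=144 best=190, r--
l=2 r=9: min(19,2)*7=14 best=190, r--
l=2 r=8: min(19,15)*6=90 best=190, r--
l=2 r=7: min(19,14)*5=70 best=190, r--
l=2 r=6: min(19,7)*4=28 best=190, r--
l=2 r=5: min(19,11)*3=33 best=190, r--
l=2 r=4: min(19,9)*2=18 best=190, r--
l=2 r=3: min(19,3)*1=3 best=190, r--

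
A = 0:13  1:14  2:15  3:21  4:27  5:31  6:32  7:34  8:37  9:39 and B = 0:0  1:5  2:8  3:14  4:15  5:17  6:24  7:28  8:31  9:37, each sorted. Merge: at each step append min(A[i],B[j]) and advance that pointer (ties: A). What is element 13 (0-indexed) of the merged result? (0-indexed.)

[i=0,j=0] A[i]=13>B[j]=0 take 0 → j++
[i=0,j=1] A[i]=13>B[j]=5 take 5 → j++
[i=0,j=2] A[i]=13>B[j]=8 take 8 → j++
[i=0,j=3] A[i]=13<=B[j]=14 take 13 → i++
[i=1,j=3] A[i]=14<=B[j]=14 take 14 → i++
[i=2,j=3] A[i]=15>B[j]=14 take 14 → j++
[i=2,j=4] A[i]=15<=B[j]=15 take 15 → i++
[i=3,j=4] A[i]=21>B[j]=15 take 15 → j++
[i=3,j=5] A[i]=21>B[j]=17 take 17 → j++
[i=3,j=6] A[i]=21<=B[j]=24 take 21 → i++
[i=4,j=6] A[i]=27>B[j]=24 take 24 → j++
[i=4,j=7] A[i]=27<=B[j]=28 take 27 → i++
[i=5,j=7] A[i]=31>B[j]=28 take 28 → j++
[i=5,j=8] A[i]=31<=B[j]=31 take 31 → i++
[i=6,j=8] A[i]=32>B[j]=31 take 31 → j++
[i=6,j=9] A[i]=32<=B[j]=37 take 32 → i++
[i=7,j=9] A[i]=34<=B[j]=37 take 34 → i++
[i=8,j=9] A[i]=37<=B[j]=37 take 37 → i++
[i=9,j=9] A[i]=39>B[j]=37 take 37 → j++
[i=9,j=10] B done, take A[i]=39 → i++

merged[13] = 31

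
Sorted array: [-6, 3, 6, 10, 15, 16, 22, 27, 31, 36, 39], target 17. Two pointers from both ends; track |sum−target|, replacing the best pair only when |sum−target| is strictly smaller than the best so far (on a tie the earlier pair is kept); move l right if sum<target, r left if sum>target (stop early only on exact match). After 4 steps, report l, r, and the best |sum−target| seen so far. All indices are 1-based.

[1,11] -6+39=33 d=16 * → r--
[1,10] -6+36=30 d=13 * → r--
[1,9] -6+31=25 d=8 * → r--
[1,8] -6+27=21 d=4 * → r--

l=1, r=7, best |Δ|=4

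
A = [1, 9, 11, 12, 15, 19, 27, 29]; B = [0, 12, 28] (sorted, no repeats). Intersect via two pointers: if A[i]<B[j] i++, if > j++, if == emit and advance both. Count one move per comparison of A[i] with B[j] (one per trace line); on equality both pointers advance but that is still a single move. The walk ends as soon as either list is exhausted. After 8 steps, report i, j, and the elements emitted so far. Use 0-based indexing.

i=0 j=0: 1>0, j++
i=0 j=1: 1<12, i++
i=1 j=1: 9<12, i++
i=2 j=1: 11<12, i++
i=3 j=1: 12==12 emit, i++,j++
i=4 j=2: 15<28, i++
i=5 j=2: 19<28, i++
i=6 j=2: 27<28, i++

i=7, j=2, emitted=[12]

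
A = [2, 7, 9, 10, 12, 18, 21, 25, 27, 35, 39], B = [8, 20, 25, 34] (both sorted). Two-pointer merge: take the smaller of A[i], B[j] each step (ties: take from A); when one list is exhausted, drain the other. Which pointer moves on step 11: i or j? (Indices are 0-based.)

i=0 j=0: A[i]=2<=B[j]=8 take 2, i++
i=1 j=0: A[i]=7<=B[j]=8 take 7, i++
i=2 j=0: A[i]=9>B[j]=8 take 8, j++
i=2 j=1: A[i]=9<=B[j]=20 take 9, i++
i=3 j=1: A[i]=10<=B[j]=20 take 10, i++
i=4 j=1: A[i]=12<=B[j]=20 take 12, i++
i=5 j=1: A[i]=18<=B[j]=20 take 18, i++
i=6 j=1: A[i]=21>B[j]=20 take 20, j++
i=6 j=2: A[i]=21<=B[j]=25 take 21, i++
i=7 j=2: A[i]=25<=B[j]=25 take 25, i++
i=8 j=2: A[i]=27>B[j]=25 take 25, j++

j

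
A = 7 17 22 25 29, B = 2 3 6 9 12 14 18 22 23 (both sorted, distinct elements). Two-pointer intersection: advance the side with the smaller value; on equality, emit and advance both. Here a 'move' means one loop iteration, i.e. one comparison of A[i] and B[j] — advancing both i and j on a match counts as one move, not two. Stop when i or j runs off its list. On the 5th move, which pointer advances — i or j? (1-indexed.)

j

i=1 j=1: 7>2, j++
i=1 j=2: 7>3, j++
i=1 j=3: 7>6, j++
i=1 j=4: 7<9, i++
i=2 j=4: 17>9, j++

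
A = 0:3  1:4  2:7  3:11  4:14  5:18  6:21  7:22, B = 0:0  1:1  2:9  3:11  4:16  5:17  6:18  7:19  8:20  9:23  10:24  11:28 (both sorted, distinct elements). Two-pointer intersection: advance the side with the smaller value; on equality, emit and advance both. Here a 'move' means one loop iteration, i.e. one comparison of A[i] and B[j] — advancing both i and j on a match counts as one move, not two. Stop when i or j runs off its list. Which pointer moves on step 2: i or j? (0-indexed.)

j

[i=0,j=0] 3>0 → j++
[i=0,j=1] 3>1 → j++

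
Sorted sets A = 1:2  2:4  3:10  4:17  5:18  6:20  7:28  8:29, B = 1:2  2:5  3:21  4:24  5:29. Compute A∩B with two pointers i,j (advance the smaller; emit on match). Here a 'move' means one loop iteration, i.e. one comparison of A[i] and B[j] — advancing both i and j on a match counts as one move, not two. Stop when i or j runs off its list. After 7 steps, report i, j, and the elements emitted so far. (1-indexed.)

i=7, j=3, emitted=[2]

[i=1,j=1] 2==2 emit → i++,j++
[i=2,j=2] 4<5 → i++
[i=3,j=2] 10>5 → j++
[i=3,j=3] 10<21 → i++
[i=4,j=3] 17<21 → i++
[i=5,j=3] 18<21 → i++
[i=6,j=3] 20<21 → i++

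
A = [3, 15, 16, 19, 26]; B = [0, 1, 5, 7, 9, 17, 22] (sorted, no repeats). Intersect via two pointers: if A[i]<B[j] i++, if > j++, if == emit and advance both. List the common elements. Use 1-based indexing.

intersection = []

[i=1,j=1] 3>0 → j++
[i=1,j=2] 3>1 → j++
[i=1,j=3] 3<5 → i++
[i=2,j=3] 15>5 → j++
[i=2,j=4] 15>7 → j++
[i=2,j=5] 15>9 → j++
[i=2,j=6] 15<17 → i++
[i=3,j=6] 16<17 → i++
[i=4,j=6] 19>17 → j++
[i=4,j=7] 19<22 → i++
[i=5,j=7] 26>22 → j++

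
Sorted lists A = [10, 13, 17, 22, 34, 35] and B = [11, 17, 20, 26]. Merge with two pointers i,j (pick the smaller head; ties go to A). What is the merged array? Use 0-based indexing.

[10, 11, 13, 17, 17, 20, 22, 26, 34, 35]

[i=0,j=0] A[i]=10<=B[j]=11 take 10 → i++
[i=1,j=0] A[i]=13>B[j]=11 take 11 → j++
[i=1,j=1] A[i]=13<=B[j]=17 take 13 → i++
[i=2,j=1] A[i]=17<=B[j]=17 take 17 → i++
[i=3,j=1] A[i]=22>B[j]=17 take 17 → j++
[i=3,j=2] A[i]=22>B[j]=20 take 20 → j++
[i=3,j=3] A[i]=22<=B[j]=26 take 22 → i++
[i=4,j=3] A[i]=34>B[j]=26 take 26 → j++
[i=4,j=4] B done, take A[i]=34 → i++
[i=5,j=4] B done, take A[i]=35 → i++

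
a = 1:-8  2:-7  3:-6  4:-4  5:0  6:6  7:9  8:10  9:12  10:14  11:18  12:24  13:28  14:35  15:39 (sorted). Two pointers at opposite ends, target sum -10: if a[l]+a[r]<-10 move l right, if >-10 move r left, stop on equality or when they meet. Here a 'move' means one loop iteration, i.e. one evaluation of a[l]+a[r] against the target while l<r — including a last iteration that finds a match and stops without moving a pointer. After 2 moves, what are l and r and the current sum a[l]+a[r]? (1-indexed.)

[1,15] -8+39=31 >-10 → r--
[1,14] -8+35=27 >-10 → r--

l=1, r=13, sum=20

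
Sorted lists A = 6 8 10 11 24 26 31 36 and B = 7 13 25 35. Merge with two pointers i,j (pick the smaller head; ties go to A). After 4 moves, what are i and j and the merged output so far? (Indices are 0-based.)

[i=0,j=0] A[i]=6<=B[j]=7 take 6 → i++
[i=1,j=0] A[i]=8>B[j]=7 take 7 → j++
[i=1,j=1] A[i]=8<=B[j]=13 take 8 → i++
[i=2,j=1] A[i]=10<=B[j]=13 take 10 → i++

i=3, j=1, merged so far=[6, 7, 8, 10]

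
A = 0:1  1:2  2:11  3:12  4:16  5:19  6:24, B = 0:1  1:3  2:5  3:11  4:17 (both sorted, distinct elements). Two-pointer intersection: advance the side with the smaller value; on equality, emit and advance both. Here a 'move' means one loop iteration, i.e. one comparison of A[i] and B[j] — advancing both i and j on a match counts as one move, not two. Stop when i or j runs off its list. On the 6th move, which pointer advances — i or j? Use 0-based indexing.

i

[i=0,j=0] 1==1 emit → i++,j++
[i=1,j=1] 2<3 → i++
[i=2,j=1] 11>3 → j++
[i=2,j=2] 11>5 → j++
[i=2,j=3] 11==11 emit → i++,j++
[i=3,j=4] 12<17 → i++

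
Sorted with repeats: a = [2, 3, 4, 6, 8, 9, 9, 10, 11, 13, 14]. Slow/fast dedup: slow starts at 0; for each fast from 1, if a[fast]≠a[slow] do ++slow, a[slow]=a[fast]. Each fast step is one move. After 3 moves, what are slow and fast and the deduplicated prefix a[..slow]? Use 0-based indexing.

(s=0,f=1) a[fast]=3≠a[slow]=2 write a[1]=3 → slow++,fast++
(s=1,f=2) a[fast]=4≠a[slow]=3 write a[2]=4 → slow++,fast++
(s=2,f=3) a[fast]=6≠a[slow]=4 write a[3]=6 → slow++,fast++

slow=3, fast=4, prefix=[2, 3, 4, 6]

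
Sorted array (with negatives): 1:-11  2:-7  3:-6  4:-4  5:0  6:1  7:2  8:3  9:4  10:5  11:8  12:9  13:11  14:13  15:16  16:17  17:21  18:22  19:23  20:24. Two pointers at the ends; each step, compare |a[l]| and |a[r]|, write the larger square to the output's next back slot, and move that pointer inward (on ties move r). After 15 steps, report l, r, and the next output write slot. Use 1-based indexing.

l=4, r=8, next write slot=5

l=1 r=20: |-11|<=|24| out[20]=576, r--
l=1 r=19: |-11|<=|23| out[19]=529, r--
l=1 r=18: |-11|<=|22| out[18]=484, r--
l=1 r=17: |-11|<=|21| out[17]=441, r--
l=1 r=16: |-11|<=|17| out[16]=289, r--
l=1 r=15: |-11|<=|16| out[15]=256, r--
l=1 r=14: |-11|<=|13| out[14]=169, r--
l=1 r=13: |-11|<=|11| out[13]=121, r--
l=1 r=12: |-11|>|9| out[12]=121, l++
l=2 r=12: |-7|<=|9| out[11]=81, r--
l=2 r=11: |-7|<=|8| out[10]=64, r--
l=2 r=10: |-7|>|5| out[9]=49, l++
l=3 r=10: |-6|>|5| out[8]=36, l++
l=4 r=10: |-4|<=|5| out[7]=25, r--
l=4 r=9: |-4|<=|4| out[6]=16, r--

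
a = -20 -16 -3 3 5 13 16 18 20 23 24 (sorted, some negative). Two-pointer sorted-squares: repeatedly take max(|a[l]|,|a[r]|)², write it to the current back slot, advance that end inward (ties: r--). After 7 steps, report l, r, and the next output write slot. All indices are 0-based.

l=2, r=5, next write slot=3

l=0 r=10: |-20|<=|24| out[10]=576, r--
l=0 r=9: |-20|<=|23| out[9]=529, r--
l=0 r=8: |-20|<=|20| out[8]=400, r--
l=0 r=7: |-20|>|18| out[7]=400, l++
l=1 r=7: |-16|<=|18| out[6]=324, r--
l=1 r=6: |-16|<=|16| out[5]=256, r--
l=1 r=5: |-16|>|13| out[4]=256, l++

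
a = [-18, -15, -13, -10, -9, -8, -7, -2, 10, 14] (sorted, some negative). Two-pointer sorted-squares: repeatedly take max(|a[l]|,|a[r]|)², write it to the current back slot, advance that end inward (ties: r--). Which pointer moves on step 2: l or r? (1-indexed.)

l=1 r=10: |-18|>|14| out[10]=324, l++
l=2 r=10: |-15|>|14| out[9]=225, l++

l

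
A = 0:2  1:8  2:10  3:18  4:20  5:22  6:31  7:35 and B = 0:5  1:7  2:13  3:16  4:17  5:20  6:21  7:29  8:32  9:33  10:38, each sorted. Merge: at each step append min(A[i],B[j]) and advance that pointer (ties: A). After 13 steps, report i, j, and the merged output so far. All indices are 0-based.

i=0 j=0: A[i]=2<=B[j]=5 take 2, i++
i=1 j=0: A[i]=8>B[j]=5 take 5, j++
i=1 j=1: A[i]=8>B[j]=7 take 7, j++
i=1 j=2: A[i]=8<=B[j]=13 take 8, i++
i=2 j=2: A[i]=10<=B[j]=13 take 10, i++
i=3 j=2: A[i]=18>B[j]=13 take 13, j++
i=3 j=3: A[i]=18>B[j]=16 take 16, j++
i=3 j=4: A[i]=18>B[j]=17 take 17, j++
i=3 j=5: A[i]=18<=B[j]=20 take 18, i++
i=4 j=5: A[i]=20<=B[j]=20 take 20, i++
i=5 j=5: A[i]=22>B[j]=20 take 20, j++
i=5 j=6: A[i]=22>B[j]=21 take 21, j++
i=5 j=7: A[i]=22<=B[j]=29 take 22, i++

i=6, j=7, merged so far=[2, 5, 7, 8, 10, 13, 16, 17, 18, 20, 20, 21, 22]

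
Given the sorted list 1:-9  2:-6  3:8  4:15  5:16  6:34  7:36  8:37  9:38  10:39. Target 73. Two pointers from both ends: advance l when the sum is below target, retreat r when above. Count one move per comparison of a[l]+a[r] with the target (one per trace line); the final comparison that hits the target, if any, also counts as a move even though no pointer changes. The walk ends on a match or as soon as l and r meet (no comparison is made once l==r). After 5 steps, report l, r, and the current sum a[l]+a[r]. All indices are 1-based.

[1,10] -9+39=30 <73 → l++
[2,10] -6+39=33 <73 → l++
[3,10] 8+39=47 <73 → l++
[4,10] 15+39=54 <73 → l++
[5,10] 16+39=55 <73 → l++

l=6, r=10, sum=73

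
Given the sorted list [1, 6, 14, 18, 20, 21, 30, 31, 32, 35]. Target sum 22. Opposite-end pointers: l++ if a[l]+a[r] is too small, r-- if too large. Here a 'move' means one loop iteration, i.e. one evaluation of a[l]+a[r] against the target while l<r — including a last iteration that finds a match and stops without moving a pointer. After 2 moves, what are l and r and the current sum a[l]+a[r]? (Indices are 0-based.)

l=0 r=9: 1+35=36 >22, r--
l=0 r=8: 1+32=33 >22, r--

l=0, r=7, sum=32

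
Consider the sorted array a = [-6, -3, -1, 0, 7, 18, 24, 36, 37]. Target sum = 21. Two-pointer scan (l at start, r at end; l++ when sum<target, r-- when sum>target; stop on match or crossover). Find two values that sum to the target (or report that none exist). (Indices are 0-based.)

[0,8] -6+37=31 >21 → r--
[0,7] -6+36=30 >21 → r--
[0,6] -6+24=18 <21 → l++
[1,6] -3+24=21 → found

(-3, 24)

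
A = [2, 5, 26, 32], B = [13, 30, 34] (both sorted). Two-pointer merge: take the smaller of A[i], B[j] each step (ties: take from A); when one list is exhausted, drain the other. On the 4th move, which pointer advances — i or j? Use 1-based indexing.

[i=1,j=1] A[i]=2<=B[j]=13 take 2 → i++
[i=2,j=1] A[i]=5<=B[j]=13 take 5 → i++
[i=3,j=1] A[i]=26>B[j]=13 take 13 → j++
[i=3,j=2] A[i]=26<=B[j]=30 take 26 → i++

i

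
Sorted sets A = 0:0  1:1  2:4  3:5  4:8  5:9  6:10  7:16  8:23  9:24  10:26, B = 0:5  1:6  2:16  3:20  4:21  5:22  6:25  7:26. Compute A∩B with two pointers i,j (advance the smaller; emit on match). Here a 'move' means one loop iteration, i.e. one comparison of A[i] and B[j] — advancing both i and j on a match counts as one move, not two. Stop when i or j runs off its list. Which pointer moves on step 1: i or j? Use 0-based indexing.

i

i=0 j=0: 0<5, i++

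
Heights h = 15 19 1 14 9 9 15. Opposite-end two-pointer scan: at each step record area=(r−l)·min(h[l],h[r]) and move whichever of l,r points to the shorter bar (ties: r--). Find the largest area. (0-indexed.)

max area = 90

l=0 r=6: min(15,15)*6=90 best=90 *, r--
l=0 r=5: min(15,9)*5=45 best=90, r--
l=0 r=4: min(15,9)*4=36 best=90, r--
l=0 r=3: min(15,14)*3=42 best=90, r--
l=0 r=2: min(15,1)*2=2 best=90, r--
l=0 r=1: min(15,19)*1=15 best=90, l++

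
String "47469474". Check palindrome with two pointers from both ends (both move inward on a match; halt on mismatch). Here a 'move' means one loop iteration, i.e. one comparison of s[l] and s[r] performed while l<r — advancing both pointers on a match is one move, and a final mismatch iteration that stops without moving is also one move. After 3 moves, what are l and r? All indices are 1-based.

l=4, r=5

[1,8] '4'=='4' → l++,r--
[2,7] '7'=='7' → l++,r--
[3,6] '4'=='4' → l++,r--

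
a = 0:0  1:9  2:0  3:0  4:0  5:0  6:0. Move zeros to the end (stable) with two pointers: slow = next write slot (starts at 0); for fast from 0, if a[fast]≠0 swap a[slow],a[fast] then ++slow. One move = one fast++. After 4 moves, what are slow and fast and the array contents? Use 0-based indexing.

slow=1, fast=4, a=[9, 0, 0, 0, 0, 0, 0]

slow=0 fast=0: a[fast]=0, fast++
slow=0 fast=1: a[fast]=9≠0 swap→a[0]=9, slow++,fast++
slow=1 fast=2: a[fast]=0, fast++
slow=1 fast=3: a[fast]=0, fast++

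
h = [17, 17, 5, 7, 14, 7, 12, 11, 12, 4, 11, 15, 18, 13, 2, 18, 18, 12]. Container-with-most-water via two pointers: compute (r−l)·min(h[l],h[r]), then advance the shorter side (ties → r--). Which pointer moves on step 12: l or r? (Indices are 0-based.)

[0,17] min(17,12)*17=204 best=204 * → r--
[0,16] min(17,18)*16=272 best=272 * → l++
[1,16] min(17,18)*15=255 best=272 → l++
[2,16] min(5,18)*14=70 best=272 → l++
[3,16] min(7,18)*13=91 best=272 → l++
[4,16] min(14,18)*12=168 best=272 → l++
[5,16] min(7,18)*11=77 best=272 → l++
[6,16] min(12,18)*10=120 best=272 → l++
[7,16] min(11,18)*9=99 best=272 → l++
[8,16] min(12,18)*8=96 best=272 → l++
[9,16] min(4,18)*7=28 best=272 → l++
[10,16] min(11,18)*6=66 best=272 → l++

l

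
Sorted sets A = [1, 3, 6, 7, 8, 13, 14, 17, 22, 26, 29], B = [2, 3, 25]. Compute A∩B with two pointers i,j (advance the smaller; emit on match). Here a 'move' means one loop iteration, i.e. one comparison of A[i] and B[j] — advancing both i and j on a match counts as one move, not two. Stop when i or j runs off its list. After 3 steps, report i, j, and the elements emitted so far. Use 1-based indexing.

[i=1,j=1] 1<2 → i++
[i=2,j=1] 3>2 → j++
[i=2,j=2] 3==3 emit → i++,j++

i=3, j=3, emitted=[3]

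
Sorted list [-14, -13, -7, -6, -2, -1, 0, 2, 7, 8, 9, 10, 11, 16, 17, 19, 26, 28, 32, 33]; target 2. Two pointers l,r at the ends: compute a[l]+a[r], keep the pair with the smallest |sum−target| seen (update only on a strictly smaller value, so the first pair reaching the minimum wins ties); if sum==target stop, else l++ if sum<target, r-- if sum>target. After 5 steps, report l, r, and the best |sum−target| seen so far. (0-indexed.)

[0,19] -14+33=19 d=17 * → r--
[0,18] -14+32=18 d=16 * → r--
[0,17] -14+28=14 d=12 * → r--
[0,16] -14+26=12 d=10 * → r--
[0,15] -14+19=5 d=3 * → r--

l=0, r=14, best |Δ|=3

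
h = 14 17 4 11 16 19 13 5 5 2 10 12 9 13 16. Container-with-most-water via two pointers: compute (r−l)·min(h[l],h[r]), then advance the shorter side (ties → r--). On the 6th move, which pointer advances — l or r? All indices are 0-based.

r

l=0 r=14: min(14,16)*14=196 best=196 *, l++
l=1 r=14: min(17,16)*13=208 best=208 *, r--
l=1 r=13: min(17,13)*12=156 best=208, r--
l=1 r=12: min(17,9)*11=99 best=208, r--
l=1 r=11: min(17,12)*10=120 best=208, r--
l=1 r=10: min(17,10)*9=90 best=208, r--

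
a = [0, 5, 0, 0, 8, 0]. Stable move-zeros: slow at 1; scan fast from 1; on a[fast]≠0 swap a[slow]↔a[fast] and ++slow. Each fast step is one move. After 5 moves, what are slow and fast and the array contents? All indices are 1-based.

slow=3, fast=6, a=[5, 8, 0, 0, 0, 0]

(s=1,f=1) a[fast]=0 → fast++
(s=1,f=2) a[fast]=5≠0 swap→a[1]=5 → slow++,fast++
(s=2,f=3) a[fast]=0 → fast++
(s=2,f=4) a[fast]=0 → fast++
(s=2,f=5) a[fast]=8≠0 swap→a[2]=8 → slow++,fast++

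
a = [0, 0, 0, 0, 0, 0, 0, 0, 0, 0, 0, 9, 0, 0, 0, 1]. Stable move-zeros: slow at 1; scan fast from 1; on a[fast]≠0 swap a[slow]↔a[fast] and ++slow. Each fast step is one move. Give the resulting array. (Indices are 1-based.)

slow=1 fast=1: a[fast]=0, fast++
slow=1 fast=2: a[fast]=0, fast++
slow=1 fast=3: a[fast]=0, fast++
slow=1 fast=4: a[fast]=0, fast++
slow=1 fast=5: a[fast]=0, fast++
slow=1 fast=6: a[fast]=0, fast++
slow=1 fast=7: a[fast]=0, fast++
slow=1 fast=8: a[fast]=0, fast++
slow=1 fast=9: a[fast]=0, fast++
slow=1 fast=10: a[fast]=0, fast++
slow=1 fast=11: a[fast]=0, fast++
slow=1 fast=12: a[fast]=9≠0 swap→a[1]=9, slow++,fast++
slow=2 fast=13: a[fast]=0, fast++
slow=2 fast=14: a[fast]=0, fast++
slow=2 fast=15: a[fast]=0, fast++
slow=2 fast=16: a[fast]=1≠0 swap→a[2]=1, slow++,fast++

[9, 1, 0, 0, 0, 0, 0, 0, 0, 0, 0, 0, 0, 0, 0, 0]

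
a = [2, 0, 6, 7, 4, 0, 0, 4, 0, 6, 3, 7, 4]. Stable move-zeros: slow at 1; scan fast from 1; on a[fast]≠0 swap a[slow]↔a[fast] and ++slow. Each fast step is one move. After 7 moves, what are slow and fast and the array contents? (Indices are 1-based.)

slow=5, fast=8, a=[2, 6, 7, 4, 0, 0, 0, 4, 0, 6, 3, 7, 4]

slow=1 fast=1: a[fast]=2≠0 swap→a[1]=2, slow++,fast++
slow=2 fast=2: a[fast]=0, fast++
slow=2 fast=3: a[fast]=6≠0 swap→a[2]=6, slow++,fast++
slow=3 fast=4: a[fast]=7≠0 swap→a[3]=7, slow++,fast++
slow=4 fast=5: a[fast]=4≠0 swap→a[4]=4, slow++,fast++
slow=5 fast=6: a[fast]=0, fast++
slow=5 fast=7: a[fast]=0, fast++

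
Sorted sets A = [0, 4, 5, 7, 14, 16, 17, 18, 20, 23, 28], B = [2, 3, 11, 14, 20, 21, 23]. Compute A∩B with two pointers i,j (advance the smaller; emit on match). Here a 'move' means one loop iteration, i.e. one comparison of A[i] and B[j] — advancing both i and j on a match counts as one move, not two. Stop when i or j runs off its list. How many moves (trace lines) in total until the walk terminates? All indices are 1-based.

14 moves

[i=1,j=1] 0<2 → i++
[i=2,j=1] 4>2 → j++
[i=2,j=2] 4>3 → j++
[i=2,j=3] 4<11 → i++
[i=3,j=3] 5<11 → i++
[i=4,j=3] 7<11 → i++
[i=5,j=3] 14>11 → j++
[i=5,j=4] 14==14 emit → i++,j++
[i=6,j=5] 16<20 → i++
[i=7,j=5] 17<20 → i++
[i=8,j=5] 18<20 → i++
[i=9,j=5] 20==20 emit → i++,j++
[i=10,j=6] 23>21 → j++
[i=10,j=7] 23==23 emit → i++,j++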